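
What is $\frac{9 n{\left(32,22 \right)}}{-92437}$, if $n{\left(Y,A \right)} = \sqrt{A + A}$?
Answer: $- \frac{18 \sqrt{11}}{92437} \approx -0.00064584$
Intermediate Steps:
$n{\left(Y,A \right)} = \sqrt{2} \sqrt{A}$ ($n{\left(Y,A \right)} = \sqrt{2 A} = \sqrt{2} \sqrt{A}$)
$\frac{9 n{\left(32,22 \right)}}{-92437} = \frac{9 \sqrt{2} \sqrt{22}}{-92437} = 9 \cdot 2 \sqrt{11} \left(- \frac{1}{92437}\right) = 18 \sqrt{11} \left(- \frac{1}{92437}\right) = - \frac{18 \sqrt{11}}{92437}$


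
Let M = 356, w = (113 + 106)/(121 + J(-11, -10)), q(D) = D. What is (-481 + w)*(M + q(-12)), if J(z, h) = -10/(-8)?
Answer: -26870184/163 ≈ -1.6485e+5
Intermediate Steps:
J(z, h) = 5/4 (J(z, h) = -10*(-1/8) = 5/4)
w = 292/163 (w = (113 + 106)/(121 + 5/4) = 219/(489/4) = 219*(4/489) = 292/163 ≈ 1.7914)
(-481 + w)*(M + q(-12)) = (-481 + 292/163)*(356 - 12) = -78111/163*344 = -26870184/163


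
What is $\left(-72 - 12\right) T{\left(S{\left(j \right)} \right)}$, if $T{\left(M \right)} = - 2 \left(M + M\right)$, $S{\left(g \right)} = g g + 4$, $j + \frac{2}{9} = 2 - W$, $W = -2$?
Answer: $\frac{165760}{27} \approx 6139.3$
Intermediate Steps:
$j = \frac{34}{9}$ ($j = - \frac{2}{9} + \left(2 - -2\right) = - \frac{2}{9} + \left(2 + 2\right) = - \frac{2}{9} + 4 = \frac{34}{9} \approx 3.7778$)
$S{\left(g \right)} = 4 + g^{2}$ ($S{\left(g \right)} = g^{2} + 4 = 4 + g^{2}$)
$T{\left(M \right)} = - 4 M$ ($T{\left(M \right)} = - 2 \cdot 2 M = - 4 M$)
$\left(-72 - 12\right) T{\left(S{\left(j \right)} \right)} = \left(-72 - 12\right) \left(- 4 \left(4 + \left(\frac{34}{9}\right)^{2}\right)\right) = - 84 \left(- 4 \left(4 + \frac{1156}{81}\right)\right) = - 84 \left(\left(-4\right) \frac{1480}{81}\right) = \left(-84\right) \left(- \frac{5920}{81}\right) = \frac{165760}{27}$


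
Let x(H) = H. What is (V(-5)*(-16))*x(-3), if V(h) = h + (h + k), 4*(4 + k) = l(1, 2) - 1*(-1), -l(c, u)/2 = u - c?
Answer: -684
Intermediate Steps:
l(c, u) = -2*u + 2*c (l(c, u) = -2*(u - c) = -2*u + 2*c)
k = -17/4 (k = -4 + ((-2*2 + 2*1) - 1*(-1))/4 = -4 + ((-4 + 2) + 1)/4 = -4 + (-2 + 1)/4 = -4 + (1/4)*(-1) = -4 - 1/4 = -17/4 ≈ -4.2500)
V(h) = -17/4 + 2*h (V(h) = h + (h - 17/4) = h + (-17/4 + h) = -17/4 + 2*h)
(V(-5)*(-16))*x(-3) = ((-17/4 + 2*(-5))*(-16))*(-3) = ((-17/4 - 10)*(-16))*(-3) = -57/4*(-16)*(-3) = 228*(-3) = -684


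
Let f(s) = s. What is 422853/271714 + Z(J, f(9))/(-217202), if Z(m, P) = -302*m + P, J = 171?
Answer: 26468481567/14754206057 ≈ 1.7940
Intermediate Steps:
Z(m, P) = P - 302*m
422853/271714 + Z(J, f(9))/(-217202) = 422853/271714 + (9 - 302*171)/(-217202) = 422853*(1/271714) + (9 - 51642)*(-1/217202) = 422853/271714 - 51633*(-1/217202) = 422853/271714 + 51633/217202 = 26468481567/14754206057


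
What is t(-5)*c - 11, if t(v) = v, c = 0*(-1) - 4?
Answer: 9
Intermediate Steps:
c = -4 (c = 0 - 4 = -4)
t(-5)*c - 11 = -5*(-4) - 11 = 20 - 11 = 9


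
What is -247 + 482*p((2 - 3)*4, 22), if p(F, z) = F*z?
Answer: -42663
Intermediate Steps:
-247 + 482*p((2 - 3)*4, 22) = -247 + 482*(((2 - 3)*4)*22) = -247 + 482*(-1*4*22) = -247 + 482*(-4*22) = -247 + 482*(-88) = -247 - 42416 = -42663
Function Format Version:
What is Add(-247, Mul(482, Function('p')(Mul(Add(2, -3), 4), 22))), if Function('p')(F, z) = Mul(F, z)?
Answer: -42663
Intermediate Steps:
Add(-247, Mul(482, Function('p')(Mul(Add(2, -3), 4), 22))) = Add(-247, Mul(482, Mul(Mul(Add(2, -3), 4), 22))) = Add(-247, Mul(482, Mul(Mul(-1, 4), 22))) = Add(-247, Mul(482, Mul(-4, 22))) = Add(-247, Mul(482, -88)) = Add(-247, -42416) = -42663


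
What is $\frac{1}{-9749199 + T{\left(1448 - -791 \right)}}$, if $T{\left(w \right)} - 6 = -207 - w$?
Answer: $- \frac{1}{9751639} \approx -1.0255 \cdot 10^{-7}$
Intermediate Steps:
$T{\left(w \right)} = -201 - w$ ($T{\left(w \right)} = 6 - \left(207 + w\right) = -201 - w$)
$\frac{1}{-9749199 + T{\left(1448 - -791 \right)}} = \frac{1}{-9749199 - \left(1649 + 791\right)} = \frac{1}{-9749199 - 2440} = \frac{1}{-9751639} = - \frac{1}{9751639}$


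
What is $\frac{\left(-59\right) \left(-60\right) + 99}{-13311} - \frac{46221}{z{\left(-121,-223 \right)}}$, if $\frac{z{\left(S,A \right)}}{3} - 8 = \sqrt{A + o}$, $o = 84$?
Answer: $\frac{- 1213 \sqrt{139} + 68370563 i}{4437 \left(\sqrt{139} - 8 i\right)} \approx -607.45 + 894.81 i$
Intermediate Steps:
$z{\left(S,A \right)} = 24 + 3 \sqrt{84 + A}$ ($z{\left(S,A \right)} = 24 + 3 \sqrt{A + 84} = 24 + 3 \sqrt{84 + A}$)
$\frac{\left(-59\right) \left(-60\right) + 99}{-13311} - \frac{46221}{z{\left(-121,-223 \right)}} = \frac{\left(-59\right) \left(-60\right) + 99}{-13311} - \frac{46221}{24 + 3 \sqrt{84 - 223}} = \left(3540 + 99\right) \left(- \frac{1}{13311}\right) - \frac{46221}{24 + 3 \sqrt{-139}} = 3639 \left(- \frac{1}{13311}\right) - \frac{46221}{24 + 3 i \sqrt{139}} = - \frac{1213}{4437} - \frac{46221}{24 + 3 i \sqrt{139}}$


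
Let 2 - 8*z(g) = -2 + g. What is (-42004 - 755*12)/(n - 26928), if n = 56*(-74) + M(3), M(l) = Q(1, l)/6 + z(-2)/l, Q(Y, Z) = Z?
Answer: 204256/124285 ≈ 1.6434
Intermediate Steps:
z(g) = 1/2 - g/8 (z(g) = 1/4 - (-2 + g)/8 = 1/4 + (1/4 - g/8) = 1/2 - g/8)
M(l) = l/6 + 3/(4*l) (M(l) = l/6 + (1/2 - 1/8*(-2))/l = l*(1/6) + (1/2 + 1/4)/l = l/6 + 3/(4*l))
n = -16573/4 (n = 56*(-74) + ((1/6)*3 + (3/4)/3) = -4144 + (1/2 + (3/4)*(1/3)) = -4144 + (1/2 + 1/4) = -4144 + 3/4 = -16573/4 ≈ -4143.3)
(-42004 - 755*12)/(n - 26928) = (-42004 - 755*12)/(-16573/4 - 26928) = (-42004 - 9060)/(-124285/4) = -51064*(-4/124285) = 204256/124285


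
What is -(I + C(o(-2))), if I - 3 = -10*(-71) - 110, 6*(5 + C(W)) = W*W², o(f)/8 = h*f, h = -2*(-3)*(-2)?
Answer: -1180246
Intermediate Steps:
h = -12 (h = 6*(-2) = -12)
o(f) = -96*f (o(f) = 8*(-12*f) = -96*f)
C(W) = -5 + W³/6 (C(W) = -5 + (W*W²)/6 = -5 + W³/6)
I = 603 (I = 3 + (-10*(-71) - 110) = 3 + (710 - 110) = 3 + 600 = 603)
-(I + C(o(-2))) = -(603 + (-5 + (-96*(-2))³/6)) = -(603 + (-5 + (⅙)*192³)) = -(603 + (-5 + (⅙)*7077888)) = -(603 + (-5 + 1179648)) = -(603 + 1179643) = -1*1180246 = -1180246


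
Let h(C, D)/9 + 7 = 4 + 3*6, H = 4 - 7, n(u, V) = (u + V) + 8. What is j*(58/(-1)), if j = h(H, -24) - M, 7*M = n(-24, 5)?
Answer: -55448/7 ≈ -7921.1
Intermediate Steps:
n(u, V) = 8 + V + u (n(u, V) = (V + u) + 8 = 8 + V + u)
H = -3
M = -11/7 (M = (8 + 5 - 24)/7 = (⅐)*(-11) = -11/7 ≈ -1.5714)
h(C, D) = 135 (h(C, D) = -63 + 9*(4 + 3*6) = -63 + 9*(4 + 18) = -63 + 9*22 = -63 + 198 = 135)
j = 956/7 (j = 135 - 1*(-11/7) = 135 + 11/7 = 956/7 ≈ 136.57)
j*(58/(-1)) = 956*(58/(-1))/7 = 956*(58*(-1))/7 = (956/7)*(-58) = -55448/7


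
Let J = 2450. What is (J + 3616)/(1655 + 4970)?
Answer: 6066/6625 ≈ 0.91562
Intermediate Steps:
(J + 3616)/(1655 + 4970) = (2450 + 3616)/(1655 + 4970) = 6066/6625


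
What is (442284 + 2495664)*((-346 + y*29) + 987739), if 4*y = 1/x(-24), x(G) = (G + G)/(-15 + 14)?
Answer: 46414555733065/16 ≈ 2.9009e+12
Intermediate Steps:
x(G) = -2*G (x(G) = (2*G)/(-1) = (2*G)*(-1) = -2*G)
y = 1/192 (y = 1/(4*((-2*(-24)))) = (¼)/48 = (¼)*(1/48) = 1/192 ≈ 0.0052083)
(442284 + 2495664)*((-346 + y*29) + 987739) = (442284 + 2495664)*((-346 + (1/192)*29) + 987739) = 2937948*((-346 + 29/192) + 987739) = 2937948*(-66403/192 + 987739) = 2937948*(189579485/192) = 46414555733065/16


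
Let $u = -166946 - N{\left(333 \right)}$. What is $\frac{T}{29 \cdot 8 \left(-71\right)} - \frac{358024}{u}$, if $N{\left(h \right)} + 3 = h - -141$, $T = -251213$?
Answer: $\frac{1653610281}{95092856} \approx 17.389$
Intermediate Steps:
$N{\left(h \right)} = 138 + h$ ($N{\left(h \right)} = -3 + \left(h - -141\right) = -3 + \left(h + 141\right) = -3 + \left(141 + h\right) = 138 + h$)
$u = -167417$ ($u = -166946 - \left(138 + 333\right) = -166946 - 471 = -167417$)
$\frac{T}{29 \cdot 8 \left(-71\right)} - \frac{358024}{u} = - \frac{251213}{29 \cdot 8 \left(-71\right)} - \frac{358024}{-167417} = - \frac{251213}{232 \left(-71\right)} - - \frac{358024}{167417} = - \frac{251213}{-16472} + \frac{358024}{167417} = \left(-251213\right) \left(- \frac{1}{16472}\right) + \frac{358024}{167417} = \frac{251213}{16472} + \frac{358024}{167417} = \frac{1653610281}{95092856}$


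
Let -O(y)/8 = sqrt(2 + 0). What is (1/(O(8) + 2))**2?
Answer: 33/3844 + 2*sqrt(2)/961 ≈ 0.011528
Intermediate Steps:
O(y) = -8*sqrt(2) (O(y) = -8*sqrt(2 + 0) = -8*sqrt(2))
(1/(O(8) + 2))**2 = (1/(-8*sqrt(2) + 2))**2 = (1/(2 - 8*sqrt(2)))**2 = (2 - 8*sqrt(2))**(-2)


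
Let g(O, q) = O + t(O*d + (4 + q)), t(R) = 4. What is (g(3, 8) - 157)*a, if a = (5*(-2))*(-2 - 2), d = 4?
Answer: -6000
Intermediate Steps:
a = 40 (a = -10*(-4) = 40)
g(O, q) = 4 + O (g(O, q) = O + 4 = 4 + O)
(g(3, 8) - 157)*a = ((4 + 3) - 157)*40 = (7 - 157)*40 = -150*40 = -6000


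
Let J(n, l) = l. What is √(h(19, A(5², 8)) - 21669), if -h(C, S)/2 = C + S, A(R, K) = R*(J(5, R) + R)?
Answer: I*√24207 ≈ 155.59*I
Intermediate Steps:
A(R, K) = 2*R² (A(R, K) = R*(R + R) = R*(2*R) = 2*R²)
h(C, S) = -2*C - 2*S (h(C, S) = -2*(C + S) = -2*C - 2*S)
√(h(19, A(5², 8)) - 21669) = √((-2*19 - 4*(5²)²) - 21669) = √((-38 - 4*25²) - 21669) = √((-38 - 4*625) - 21669) = √((-38 - 2*1250) - 21669) = √((-38 - 2500) - 21669) = √(-2538 - 21669) = √(-24207) = I*√24207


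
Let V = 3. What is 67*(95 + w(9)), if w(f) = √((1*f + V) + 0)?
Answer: 6365 + 134*√3 ≈ 6597.1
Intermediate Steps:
w(f) = √(3 + f) (w(f) = √((1*f + 3) + 0) = √((f + 3) + 0) = √((3 + f) + 0) = √(3 + f))
67*(95 + w(9)) = 67*(95 + √(3 + 9)) = 67*(95 + √12) = 67*(95 + 2*√3) = 6365 + 134*√3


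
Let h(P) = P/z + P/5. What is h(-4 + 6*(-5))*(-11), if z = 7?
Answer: 4488/35 ≈ 128.23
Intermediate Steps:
h(P) = 12*P/35 (h(P) = P/7 + P/5 = 12*P/35)
h(-4 + 6*(-5))*(-11) = (12*(-4 + 6*(-5))/35)*(-11) = (12*(-4 - 30)/35)*(-11) = ((12/35)*(-34))*(-11) = -408/35*(-11) = 4488/35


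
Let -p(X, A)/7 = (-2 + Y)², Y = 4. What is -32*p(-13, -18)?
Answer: 896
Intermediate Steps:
p(X, A) = -28 (p(X, A) = -7*(-2 + 4)² = -7*2² = -7*4 = -28)
-32*p(-13, -18) = -32*(-28) = 896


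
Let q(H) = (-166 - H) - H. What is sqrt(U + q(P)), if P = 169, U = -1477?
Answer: I*sqrt(1981) ≈ 44.508*I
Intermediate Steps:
q(H) = -166 - 2*H
sqrt(U + q(P)) = sqrt(-1477 + (-166 - 2*169)) = sqrt(-1477 + (-166 - 338)) = sqrt(-1477 - 504) = sqrt(-1981) = I*sqrt(1981)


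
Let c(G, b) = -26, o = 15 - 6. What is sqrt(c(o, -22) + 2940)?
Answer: sqrt(2914) ≈ 53.981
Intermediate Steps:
o = 9
sqrt(c(o, -22) + 2940) = sqrt(-26 + 2940) = sqrt(2914)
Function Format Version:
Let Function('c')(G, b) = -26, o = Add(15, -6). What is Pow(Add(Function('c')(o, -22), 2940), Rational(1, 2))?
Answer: Pow(2914, Rational(1, 2)) ≈ 53.981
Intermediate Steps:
o = 9
Pow(Add(Function('c')(o, -22), 2940), Rational(1, 2)) = Pow(Add(-26, 2940), Rational(1, 2)) = Pow(2914, Rational(1, 2))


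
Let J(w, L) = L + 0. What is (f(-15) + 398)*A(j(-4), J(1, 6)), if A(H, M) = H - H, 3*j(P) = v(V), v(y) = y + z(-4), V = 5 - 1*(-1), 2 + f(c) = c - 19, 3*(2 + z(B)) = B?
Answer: 0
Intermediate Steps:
J(w, L) = L
z(B) = -2 + B/3
f(c) = -21 + c (f(c) = -2 + (c - 19) = -2 + (-19 + c) = -21 + c)
V = 6 (V = 5 + 1 = 6)
v(y) = -10/3 + y (v(y) = y + (-2 + (⅓)*(-4)) = y + (-2 - 4/3) = y - 10/3 = -10/3 + y)
j(P) = 8/9 (j(P) = (-10/3 + 6)/3 = (⅓)*(8/3) = 8/9)
A(H, M) = 0
(f(-15) + 398)*A(j(-4), J(1, 6)) = ((-21 - 15) + 398)*0 = (-36 + 398)*0 = 362*0 = 0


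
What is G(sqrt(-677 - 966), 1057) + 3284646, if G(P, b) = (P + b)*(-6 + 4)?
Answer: 3282532 - 2*I*sqrt(1643) ≈ 3.2825e+6 - 81.068*I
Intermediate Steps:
G(P, b) = -2*P - 2*b (G(P, b) = (P + b)*(-2) = -2*P - 2*b)
G(sqrt(-677 - 966), 1057) + 3284646 = (-2*sqrt(-677 - 966) - 2*1057) + 3284646 = (-2*I*sqrt(1643) - 2114) + 3284646 = (-2114 - 2*I*sqrt(1643)) + 3284646 = 3282532 - 2*I*sqrt(1643)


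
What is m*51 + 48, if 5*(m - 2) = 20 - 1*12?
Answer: 1158/5 ≈ 231.60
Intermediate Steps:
m = 18/5 (m = 2 + (20 - 1*12)/5 = 2 + (20 - 12)/5 = 2 + (⅕)*8 = 2 + 8/5 = 18/5 ≈ 3.6000)
m*51 + 48 = (18/5)*51 + 48 = 918/5 + 48 = 1158/5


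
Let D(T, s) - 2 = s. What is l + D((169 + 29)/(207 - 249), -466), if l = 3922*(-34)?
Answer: -133812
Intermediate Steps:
D(T, s) = 2 + s
l = -133348
l + D((169 + 29)/(207 - 249), -466) = -133348 + (2 - 466) = -133348 - 464 = -133812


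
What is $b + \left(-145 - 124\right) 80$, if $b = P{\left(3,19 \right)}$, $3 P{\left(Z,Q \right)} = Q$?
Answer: $- \frac{64541}{3} \approx -21514.0$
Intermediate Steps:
$P{\left(Z,Q \right)} = \frac{Q}{3}$
$b = \frac{19}{3}$ ($b = \frac{1}{3} \cdot 19 = \frac{19}{3} \approx 6.3333$)
$b + \left(-145 - 124\right) 80 = \frac{19}{3} + \left(-145 - 124\right) 80 = \frac{19}{3} - 21520 = - \frac{64541}{3}$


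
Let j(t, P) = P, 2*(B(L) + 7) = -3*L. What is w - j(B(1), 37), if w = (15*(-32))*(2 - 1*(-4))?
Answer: -2917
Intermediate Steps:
B(L) = -7 - 3*L/2 (B(L) = -7 + (-3*L)/2 = -7 - 3*L/2)
w = -2880 (w = -480*(2 + 4) = -480*6 = -2880)
w - j(B(1), 37) = -2880 - 1*37 = -2880 - 37 = -2917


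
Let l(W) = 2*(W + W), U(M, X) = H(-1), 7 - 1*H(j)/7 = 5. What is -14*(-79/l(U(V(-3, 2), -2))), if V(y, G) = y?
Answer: 79/4 ≈ 19.750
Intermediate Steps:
H(j) = 14 (H(j) = 49 - 7*5 = 49 - 35 = 14)
U(M, X) = 14
l(W) = 4*W (l(W) = 2*(2*W) = 4*W)
-14*(-79/l(U(V(-3, 2), -2))) = -14*(-79/(4*14)) = -14*(-79/56) = -14*(-79*1/56) = -14*(-79)/56 = -1*(-79/4) = 79/4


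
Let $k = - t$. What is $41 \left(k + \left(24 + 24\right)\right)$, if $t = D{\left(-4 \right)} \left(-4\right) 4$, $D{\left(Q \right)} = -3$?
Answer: $0$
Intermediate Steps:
$t = 48$ ($t = \left(-3\right) \left(-4\right) 4 = 12 \cdot 4 = 48$)
$k = -48$ ($k = \left(-1\right) 48 = -48$)
$41 \left(k + \left(24 + 24\right)\right) = 41 \left(-48 + \left(24 + 24\right)\right) = 41 \left(-48 + 48\right) = 41 \cdot 0 = 0$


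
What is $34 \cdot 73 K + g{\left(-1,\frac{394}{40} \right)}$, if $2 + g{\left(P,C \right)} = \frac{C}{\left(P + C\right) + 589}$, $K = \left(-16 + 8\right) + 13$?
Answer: $\frac{148362653}{11957} \approx 12408.0$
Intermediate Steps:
$K = 5$ ($K = -8 + 13 = 5$)
$g{\left(P,C \right)} = -2 + \frac{C}{589 + C + P}$ ($g{\left(P,C \right)} = -2 + \frac{C}{\left(P + C\right) + 589} = -2 + \frac{C}{\left(C + P\right) + 589} = -2 + \frac{C}{589 + C + P}$)
$34 \cdot 73 K + g{\left(-1,\frac{394}{40} \right)} = 34 \cdot 73 \cdot 5 + \frac{-1178 - \frac{394}{40} - -2}{589 + \frac{394}{40} - 1} = 2482 \cdot 5 + \frac{-1178 - 394 \cdot \frac{1}{40} + 2}{589 + 394 \cdot \frac{1}{40} - 1} = 12410 + \frac{-1178 - \frac{197}{20} + 2}{589 + \frac{197}{20} - 1} = 12410 + \frac{-1178 - \frac{197}{20} + 2}{\frac{11957}{20}} = 12410 + \frac{20}{11957} \left(- \frac{23717}{20}\right) = 12410 - \frac{23717}{11957} = \frac{148362653}{11957}$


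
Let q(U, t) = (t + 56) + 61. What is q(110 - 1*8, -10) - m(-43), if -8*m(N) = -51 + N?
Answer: 381/4 ≈ 95.250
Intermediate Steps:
q(U, t) = 117 + t (q(U, t) = (56 + t) + 61 = 117 + t)
m(N) = 51/8 - N/8 (m(N) = -(-51 + N)/8 = 51/8 - N/8)
q(110 - 1*8, -10) - m(-43) = (117 - 10) - (51/8 - ⅛*(-43)) = 107 - (51/8 + 43/8) = 107 - 1*47/4 = 107 - 47/4 = 381/4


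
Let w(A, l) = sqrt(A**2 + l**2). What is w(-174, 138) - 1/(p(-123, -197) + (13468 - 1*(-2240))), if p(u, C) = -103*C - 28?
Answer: -1/35971 + 6*sqrt(1370) ≈ 222.08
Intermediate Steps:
p(u, C) = -28 - 103*C
w(-174, 138) - 1/(p(-123, -197) + (13468 - 1*(-2240))) = sqrt((-174)**2 + 138**2) - 1/((-28 - 103*(-197)) + (13468 - 1*(-2240))) = sqrt(30276 + 19044) - 1/((-28 + 20291) + (13468 + 2240)) = sqrt(49320) - 1/(20263 + 15708) = 6*sqrt(1370) - 1/35971 = -1/35971 + 6*sqrt(1370)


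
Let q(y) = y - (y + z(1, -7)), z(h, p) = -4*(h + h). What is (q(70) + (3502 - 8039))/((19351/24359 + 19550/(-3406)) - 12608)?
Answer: 187878214433/523227571688 ≈ 0.35908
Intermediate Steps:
z(h, p) = -8*h
q(y) = 8 (q(y) = y - (y - 8*1) = y - (y - 8) = y - (-8 + y) = y + (8 - y) = 8)
(q(70) + (3502 - 8039))/((19351/24359 + 19550/(-3406)) - 12608) = (8 + (3502 - 8039))/((19351/24359 + 19550/(-3406)) - 12608) = (8 - 4537)/((19351*(1/24359) + 19550*(-1/3406)) - 12608) = -4529/((19351/24359 - 9775/1703) - 12608) = -4529/(-205154472/41483377 - 12608) = -4529/(-523227571688/41483377) = -4529*(-41483377/523227571688) = 187878214433/523227571688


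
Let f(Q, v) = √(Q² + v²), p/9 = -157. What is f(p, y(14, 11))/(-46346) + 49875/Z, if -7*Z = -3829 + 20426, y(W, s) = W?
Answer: -49875/2371 - √1996765/46346 ≈ -21.066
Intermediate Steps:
p = -1413 (p = 9*(-157) = -1413)
Z = -2371 (Z = -(-3829 + 20426)/7 = -⅐*16597 = -2371)
f(p, y(14, 11))/(-46346) + 49875/Z = √((-1413)² + 14²)/(-46346) + 49875/(-2371) = √(1996569 + 196)*(-1/46346) + 49875*(-1/2371) = √1996765*(-1/46346) - 49875/2371 = -√1996765/46346 - 49875/2371 = -49875/2371 - √1996765/46346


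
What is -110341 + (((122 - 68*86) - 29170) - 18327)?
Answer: -163564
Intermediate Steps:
-110341 + (((122 - 68*86) - 29170) - 18327) = -110341 + (((122 - 5848) - 29170) - 18327) = -110341 + ((-5726 - 29170) - 18327) = -110341 + (-34896 - 18327) = -110341 - 53223 = -163564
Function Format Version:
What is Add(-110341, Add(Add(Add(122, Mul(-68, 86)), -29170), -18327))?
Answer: -163564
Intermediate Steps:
Add(-110341, Add(Add(Add(122, Mul(-68, 86)), -29170), -18327)) = Add(-110341, Add(Add(Add(122, -5848), -29170), -18327)) = Add(-110341, Add(Add(-5726, -29170), -18327)) = Add(-110341, Add(-34896, -18327)) = Add(-110341, -53223) = -163564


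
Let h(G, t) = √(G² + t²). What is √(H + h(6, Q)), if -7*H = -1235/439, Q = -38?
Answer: √(3795155 + 18886658*√370)/3073 ≈ 6.2348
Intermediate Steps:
H = 1235/3073 (H = -(-1235)/(7*439) = -⅐*(-1235/439) = 1235/3073 ≈ 0.40189)
√(H + h(6, Q)) = √(1235/3073 + √(6² + (-38)²)) = √(1235/3073 + √(36 + 1444)) = √(1235/3073 + √1480) = √(1235/3073 + 2*√370)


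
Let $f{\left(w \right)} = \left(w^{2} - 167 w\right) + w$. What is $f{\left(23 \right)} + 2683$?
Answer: $-606$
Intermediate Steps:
$f{\left(w \right)} = w^{2} - 166 w$
$f{\left(23 \right)} + 2683 = 23 \left(-166 + 23\right) + 2683 = 23 \left(-143\right) + 2683 = -3289 + 2683 = -606$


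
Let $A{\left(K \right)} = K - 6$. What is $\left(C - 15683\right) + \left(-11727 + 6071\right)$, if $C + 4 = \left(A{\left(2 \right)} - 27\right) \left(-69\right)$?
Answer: $-19204$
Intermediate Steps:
$A{\left(K \right)} = -6 + K$ ($A{\left(K \right)} = K - 6 = -6 + K$)
$C = 2135$ ($C = -4 + \left(\left(-6 + 2\right) - 27\right) \left(-69\right) = -4 + \left(-4 - 27\right) \left(-69\right) = -4 - -2139 = -4 + 2139 = 2135$)
$\left(C - 15683\right) + \left(-11727 + 6071\right) = \left(2135 - 15683\right) + \left(-11727 + 6071\right) = \left(2135 - 15683\right) - 5656 = -13548 - 5656 = -19204$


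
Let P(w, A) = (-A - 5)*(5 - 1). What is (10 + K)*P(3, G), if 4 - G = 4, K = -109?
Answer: 1980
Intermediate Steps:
G = 0 (G = 4 - 1*4 = 4 - 4 = 0)
P(w, A) = -20 - 4*A (P(w, A) = (-5 - A)*4 = -20 - 4*A)
(10 + K)*P(3, G) = (10 - 109)*(-20 - 4*0) = -99*(-20 + 0) = -99*(-20) = 1980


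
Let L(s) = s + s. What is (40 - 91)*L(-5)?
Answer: 510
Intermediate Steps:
L(s) = 2*s
(40 - 91)*L(-5) = (40 - 91)*(2*(-5)) = -51*(-10) = 510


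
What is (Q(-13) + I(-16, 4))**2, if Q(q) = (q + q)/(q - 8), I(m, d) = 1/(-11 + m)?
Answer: 51529/35721 ≈ 1.4425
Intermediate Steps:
Q(q) = 2*q/(-8 + q) (Q(q) = (2*q)/(-8 + q) = 2*q/(-8 + q))
(Q(-13) + I(-16, 4))**2 = (2*(-13)/(-8 - 13) + 1/(-11 - 16))**2 = (2*(-13)/(-21) + 1/(-27))**2 = (2*(-13)*(-1/21) - 1/27)**2 = (26/21 - 1/27)**2 = (227/189)**2 = 51529/35721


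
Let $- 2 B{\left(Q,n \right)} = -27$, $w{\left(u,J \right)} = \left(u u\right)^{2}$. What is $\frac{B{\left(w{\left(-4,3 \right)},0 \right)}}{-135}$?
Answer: $- \frac{1}{10} \approx -0.1$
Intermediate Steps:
$w{\left(u,J \right)} = u^{4}$ ($w{\left(u,J \right)} = \left(u^{2}\right)^{2} = u^{4}$)
$B{\left(Q,n \right)} = \frac{27}{2}$ ($B{\left(Q,n \right)} = \left(- \frac{1}{2}\right) \left(-27\right) = \frac{27}{2}$)
$\frac{B{\left(w{\left(-4,3 \right)},0 \right)}}{-135} = \frac{27}{2 \left(-135\right)} = \frac{27}{2} \left(- \frac{1}{135}\right) = - \frac{1}{10}$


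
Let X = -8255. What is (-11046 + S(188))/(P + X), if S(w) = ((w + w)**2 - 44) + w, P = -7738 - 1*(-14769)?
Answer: -65237/612 ≈ -106.60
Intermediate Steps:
P = 7031 (P = -7738 + 14769 = 7031)
S(w) = -44 + w + 4*w**2 (S(w) = ((2*w)**2 - 44) + w = (4*w**2 - 44) + w = (-44 + 4*w**2) + w = -44 + w + 4*w**2)
(-11046 + S(188))/(P + X) = (-11046 + (-44 + 188 + 4*188**2))/(7031 - 8255) = (-11046 + (-44 + 188 + 4*35344))/(-1224) = (-11046 + (-44 + 188 + 141376))*(-1/1224) = (-11046 + 141520)*(-1/1224) = 130474*(-1/1224) = -65237/612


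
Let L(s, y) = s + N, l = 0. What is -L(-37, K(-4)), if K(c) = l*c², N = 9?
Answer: 28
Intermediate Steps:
K(c) = 0 (K(c) = 0*c² = 0)
L(s, y) = 9 + s (L(s, y) = s + 9 = 9 + s)
-L(-37, K(-4)) = -(9 - 37) = -1*(-28) = 28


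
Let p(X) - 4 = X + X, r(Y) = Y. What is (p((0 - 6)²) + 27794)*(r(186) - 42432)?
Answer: -1177396020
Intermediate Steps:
p(X) = 4 + 2*X (p(X) = 4 + (X + X) = 4 + 2*X)
(p((0 - 6)²) + 27794)*(r(186) - 42432) = ((4 + 2*(0 - 6)²) + 27794)*(186 - 42432) = ((4 + 2*(-6)²) + 27794)*(-42246) = ((4 + 2*36) + 27794)*(-42246) = ((4 + 72) + 27794)*(-42246) = (76 + 27794)*(-42246) = 27870*(-42246) = -1177396020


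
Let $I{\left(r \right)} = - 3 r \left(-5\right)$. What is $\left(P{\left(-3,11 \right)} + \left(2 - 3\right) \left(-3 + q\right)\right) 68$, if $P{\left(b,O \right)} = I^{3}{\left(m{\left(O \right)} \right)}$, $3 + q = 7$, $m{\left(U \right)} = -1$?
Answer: $-229568$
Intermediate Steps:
$q = 4$ ($q = -3 + 7 = 4$)
$I{\left(r \right)} = 15 r$
$P{\left(b,O \right)} = -3375$ ($P{\left(b,O \right)} = \left(15 \left(-1\right)\right)^{3} = \left(-15\right)^{3} = -3375$)
$\left(P{\left(-3,11 \right)} + \left(2 - 3\right) \left(-3 + q\right)\right) 68 = \left(-3375 + \left(2 - 3\right) \left(-3 + 4\right)\right) 68 = \left(-3375 + \left(2 - 3\right) 1\right) 68 = \left(-3375 - 1\right) 68 = \left(-3376\right) 68 = -229568$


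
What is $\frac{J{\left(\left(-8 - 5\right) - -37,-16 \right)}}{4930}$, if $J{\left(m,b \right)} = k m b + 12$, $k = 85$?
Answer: $- \frac{16314}{2465} \approx -6.6183$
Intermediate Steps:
$J{\left(m,b \right)} = 12 + 85 b m$ ($J{\left(m,b \right)} = 85 m b + 12 = 85 b m + 12 = 12 + 85 b m$)
$\frac{J{\left(\left(-8 - 5\right) - -37,-16 \right)}}{4930} = \frac{12 + 85 \left(-16\right) \left(\left(-8 - 5\right) - -37\right)}{4930} = \left(12 + 85 \left(-16\right) \left(\left(-8 - 5\right) + 37\right)\right) \frac{1}{4930} = \left(12 + 85 \left(-16\right) \left(-13 + 37\right)\right) \frac{1}{4930} = \left(12 + 85 \left(-16\right) 24\right) \frac{1}{4930} = \left(12 - 32640\right) \frac{1}{4930} = \left(-32628\right) \frac{1}{4930} = - \frac{16314}{2465}$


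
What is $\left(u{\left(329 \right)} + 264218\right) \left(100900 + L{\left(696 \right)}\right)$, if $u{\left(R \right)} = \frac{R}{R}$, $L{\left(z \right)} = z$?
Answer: $26843593524$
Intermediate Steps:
$u{\left(R \right)} = 1$
$\left(u{\left(329 \right)} + 264218\right) \left(100900 + L{\left(696 \right)}\right) = \left(1 + 264218\right) \left(100900 + 696\right) = 264219 \cdot 101596 = 26843593524$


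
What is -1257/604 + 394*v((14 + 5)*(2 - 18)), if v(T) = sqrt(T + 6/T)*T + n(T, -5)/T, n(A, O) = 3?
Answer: -137007/22952 - 1576*I*sqrt(1756018) ≈ -5.9693 - 2.0884e+6*I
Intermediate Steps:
v(T) = 3/T + T*sqrt(T + 6/T) (v(T) = sqrt(T + 6/T)*T + 3/T = T*sqrt(T + 6/T) + 3/T = 3/T + T*sqrt(T + 6/T))
-1257/604 + 394*v((14 + 5)*(2 - 18)) = -1257/604 + 394*(3/(((14 + 5)*(2 - 18))) + ((14 + 5)*(2 - 18))*sqrt((14 + 5)*(2 - 18) + 6/(((14 + 5)*(2 - 18))))) = -1257*1/604 + 394*(3/((19*(-16))) + (19*(-16))*sqrt(19*(-16) + 6/((19*(-16))))) = -1257/604 + 394*(3/(-304) - 304*sqrt(-304 + 6/(-304))) = -1257/604 + 394*(3*(-1/304) - 304*sqrt(-304 + 6*(-1/304))) = -1257/604 + 394*(-3/304 - 304*sqrt(-304 - 3/152)) = -1257/604 + 394*(-3/304 - 4*I*sqrt(1756018)) = -1257/604 + (-591/152 - 1576*I*sqrt(1756018)) = -137007/22952 - 1576*I*sqrt(1756018)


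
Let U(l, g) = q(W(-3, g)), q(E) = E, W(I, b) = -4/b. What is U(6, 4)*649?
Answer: -649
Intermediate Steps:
U(l, g) = -4/g
U(6, 4)*649 = -4/4*649 = -4*¼*649 = -1*649 = -649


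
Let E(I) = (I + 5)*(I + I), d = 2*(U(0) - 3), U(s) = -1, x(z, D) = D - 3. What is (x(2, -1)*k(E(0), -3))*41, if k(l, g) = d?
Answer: 1312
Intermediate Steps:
x(z, D) = -3 + D
d = -8 (d = 2*(-1 - 3) = 2*(-4) = -8)
E(I) = 2*I*(5 + I) (E(I) = (5 + I)*(2*I) = 2*I*(5 + I))
k(l, g) = -8
(x(2, -1)*k(E(0), -3))*41 = ((-3 - 1)*(-8))*41 = -4*(-8)*41 = 32*41 = 1312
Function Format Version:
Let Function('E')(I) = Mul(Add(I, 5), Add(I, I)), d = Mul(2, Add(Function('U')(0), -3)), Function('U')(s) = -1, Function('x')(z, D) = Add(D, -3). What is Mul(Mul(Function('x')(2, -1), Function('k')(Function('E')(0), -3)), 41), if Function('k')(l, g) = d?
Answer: 1312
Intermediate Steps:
Function('x')(z, D) = Add(-3, D)
d = -8 (d = Mul(2, Add(-1, -3)) = Mul(2, -4) = -8)
Function('E')(I) = Mul(2, I, Add(5, I)) (Function('E')(I) = Mul(Add(5, I), Mul(2, I)) = Mul(2, I, Add(5, I)))
Function('k')(l, g) = -8
Mul(Mul(Function('x')(2, -1), Function('k')(Function('E')(0), -3)), 41) = Mul(Mul(Add(-3, -1), -8), 41) = Mul(Mul(-4, -8), 41) = Mul(32, 41) = 1312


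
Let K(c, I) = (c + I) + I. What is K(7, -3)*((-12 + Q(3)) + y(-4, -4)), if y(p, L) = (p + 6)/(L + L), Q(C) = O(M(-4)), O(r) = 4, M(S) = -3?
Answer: -33/4 ≈ -8.2500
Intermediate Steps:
Q(C) = 4
K(c, I) = c + 2*I (K(c, I) = (I + c) + I = c + 2*I)
y(p, L) = (6 + p)/(2*L) (y(p, L) = (6 + p)/((2*L)) = (6 + p)*(1/(2*L)) = (6 + p)/(2*L))
K(7, -3)*((-12 + Q(3)) + y(-4, -4)) = (7 + 2*(-3))*((-12 + 4) + (½)*(6 - 4)/(-4)) = (7 - 6)*(-8 + (½)*(-¼)*2) = 1*(-8 - ¼) = 1*(-33/4) = -33/4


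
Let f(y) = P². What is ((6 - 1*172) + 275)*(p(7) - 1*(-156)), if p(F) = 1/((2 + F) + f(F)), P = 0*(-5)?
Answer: 153145/9 ≈ 17016.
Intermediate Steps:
P = 0
f(y) = 0 (f(y) = 0² = 0)
p(F) = 1/(2 + F) (p(F) = 1/((2 + F) + 0) = 1/(2 + F))
((6 - 1*172) + 275)*(p(7) - 1*(-156)) = ((6 - 1*172) + 275)*(1/(2 + 7) - 1*(-156)) = ((6 - 172) + 275)*(1/9 + 156) = (-166 + 275)*(⅑ + 156) = 109*(1405/9) = 153145/9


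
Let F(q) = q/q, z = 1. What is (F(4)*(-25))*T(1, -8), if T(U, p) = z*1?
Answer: -25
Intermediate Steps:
T(U, p) = 1 (T(U, p) = 1*1 = 1)
F(q) = 1
(F(4)*(-25))*T(1, -8) = (1*(-25))*1 = -25*1 = -25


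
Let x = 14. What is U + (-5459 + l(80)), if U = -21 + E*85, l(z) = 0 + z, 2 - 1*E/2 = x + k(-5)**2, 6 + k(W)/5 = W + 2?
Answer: -351690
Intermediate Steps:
k(W) = -20 + 5*W (k(W) = -30 + 5*(W + 2) = -30 + 5*(2 + W) = -30 + (10 + 5*W) = -20 + 5*W)
E = -4074 (E = 4 - 2*(14 + (-20 + 5*(-5))**2) = 4 - 2*(14 + (-20 - 25)**2) = 4 - 2*(14 + (-45)**2) = 4 - 2*(14 + 2025) = 4 - 2*2039 = 4 - 4078 = -4074)
l(z) = z
U = -346311 (U = -21 - 4074*85 = -21 - 346290 = -346311)
U + (-5459 + l(80)) = -346311 + (-5459 + 80) = -346311 - 5379 = -351690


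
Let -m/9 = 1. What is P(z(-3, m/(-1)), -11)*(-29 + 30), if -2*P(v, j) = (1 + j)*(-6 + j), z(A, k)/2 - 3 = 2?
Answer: -85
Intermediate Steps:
m = -9 (m = -9*1 = -9)
z(A, k) = 10 (z(A, k) = 6 + 2*2 = 6 + 4 = 10)
P(v, j) = -(1 + j)*(-6 + j)/2
P(z(-3, m/(-1)), -11)*(-29 + 30) = (3 - 1/2*(-11)**2 + (5/2)*(-11))*(-29 + 30) = (3 - 1/2*121 - 55/2)*1 = (3 - 121/2 - 55/2)*1 = -85*1 = -85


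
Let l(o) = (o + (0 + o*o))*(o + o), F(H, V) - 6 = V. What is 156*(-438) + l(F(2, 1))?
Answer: -67544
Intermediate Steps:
F(H, V) = 6 + V
l(o) = 2*o*(o + o²) (l(o) = (o + (0 + o²))*(2*o) = (o + o²)*(2*o) = 2*o*(o + o²))
156*(-438) + l(F(2, 1)) = 156*(-438) + 2*(6 + 1)²*(1 + (6 + 1)) = -68328 + 2*7²*(1 + 7) = -68328 + 2*49*8 = -68328 + 784 = -67544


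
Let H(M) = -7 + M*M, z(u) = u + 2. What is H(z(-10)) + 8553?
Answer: 8610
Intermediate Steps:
z(u) = 2 + u
H(M) = -7 + M²
H(z(-10)) + 8553 = (-7 + (2 - 10)²) + 8553 = (-7 + (-8)²) + 8553 = (-7 + 64) + 8553 = 57 + 8553 = 8610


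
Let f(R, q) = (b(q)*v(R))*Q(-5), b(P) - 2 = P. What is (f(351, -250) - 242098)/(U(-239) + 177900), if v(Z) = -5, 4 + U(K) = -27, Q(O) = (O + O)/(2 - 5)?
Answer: -713894/533607 ≈ -1.3379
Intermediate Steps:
b(P) = 2 + P
Q(O) = -2*O/3 (Q(O) = (2*O)/(-3) = (2*O)*(-⅓) = -2*O/3)
U(K) = -31 (U(K) = -4 - 27 = -31)
f(R, q) = -100/3 - 50*q/3 (f(R, q) = ((2 + q)*(-5))*(-⅔*(-5)) = (-10 - 5*q)*(10/3) = -100/3 - 50*q/3)
(f(351, -250) - 242098)/(U(-239) + 177900) = ((-100/3 - 50/3*(-250)) - 242098)/(-31 + 177900) = ((-100/3 + 12500/3) - 242098)/177869 = (12400/3 - 242098)*(1/177869) = -713894/3*1/177869 = -713894/533607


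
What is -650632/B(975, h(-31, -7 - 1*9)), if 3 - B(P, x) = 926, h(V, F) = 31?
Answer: 650632/923 ≈ 704.91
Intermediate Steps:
B(P, x) = -923 (B(P, x) = 3 - 1*926 = 3 - 926 = -923)
-650632/B(975, h(-31, -7 - 1*9)) = -650632/(-923) = -650632*(-1/923) = 650632/923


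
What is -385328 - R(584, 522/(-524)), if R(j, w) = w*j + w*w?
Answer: -26410588265/68644 ≈ -3.8475e+5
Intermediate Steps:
R(j, w) = w**2 + j*w (R(j, w) = j*w + w**2 = w**2 + j*w)
-385328 - R(584, 522/(-524)) = -385328 - 522/(-524)*(584 + 522/(-524)) = -385328 - 522*(-1/524)*(584 + 522*(-1/524)) = -385328 - (-261)*(584 - 261/262)/262 = -385328 - (-261)*152747/(262*262) = -385328 - 1*(-39866967/68644) = -385328 + 39866967/68644 = -26410588265/68644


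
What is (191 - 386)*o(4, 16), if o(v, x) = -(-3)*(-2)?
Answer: 1170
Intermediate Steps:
o(v, x) = -6 (o(v, x) = -1*6 = -6)
(191 - 386)*o(4, 16) = (191 - 386)*(-6) = -195*(-6) = 1170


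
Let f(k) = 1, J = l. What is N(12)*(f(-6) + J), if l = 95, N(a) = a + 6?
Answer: 1728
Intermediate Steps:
N(a) = 6 + a
J = 95
N(12)*(f(-6) + J) = (6 + 12)*(1 + 95) = 18*96 = 1728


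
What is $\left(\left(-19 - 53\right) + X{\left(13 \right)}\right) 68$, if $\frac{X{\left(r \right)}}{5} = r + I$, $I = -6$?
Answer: $-2516$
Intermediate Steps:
$X{\left(r \right)} = -30 + 5 r$ ($X{\left(r \right)} = 5 \left(r - 6\right) = 5 \left(-6 + r\right) = -30 + 5 r$)
$\left(\left(-19 - 53\right) + X{\left(13 \right)}\right) 68 = \left(\left(-19 - 53\right) + \left(-30 + 5 \cdot 13\right)\right) 68 = \left(\left(-19 - 53\right) + \left(-30 + 65\right)\right) 68 = \left(-72 + 35\right) 68 = \left(-37\right) 68 = -2516$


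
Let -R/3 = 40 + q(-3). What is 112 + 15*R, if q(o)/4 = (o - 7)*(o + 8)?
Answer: 7312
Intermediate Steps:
q(o) = 4*(-7 + o)*(8 + o) (q(o) = 4*((o - 7)*(o + 8)) = 4*((-7 + o)*(8 + o)) = 4*(-7 + o)*(8 + o))
R = 480 (R = -3*(40 + (-224 + 4*(-3) + 4*(-3)²)) = -3*(40 + (-224 - 12 + 4*9)) = -3*(40 + (-224 - 12 + 36)) = -3*(40 - 200) = -3*(-160) = 480)
112 + 15*R = 112 + 15*480 = 112 + 7200 = 7312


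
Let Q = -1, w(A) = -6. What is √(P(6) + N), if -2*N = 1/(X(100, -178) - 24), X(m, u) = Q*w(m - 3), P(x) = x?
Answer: √217/6 ≈ 2.4552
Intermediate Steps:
X(m, u) = 6 (X(m, u) = -1*(-6) = 6)
N = 1/36 (N = -1/(2*(6 - 24)) = -½/(-18) = -½*(-1/18) = 1/36 ≈ 0.027778)
√(P(6) + N) = √(6 + 1/36) = √(217/36) = √217/6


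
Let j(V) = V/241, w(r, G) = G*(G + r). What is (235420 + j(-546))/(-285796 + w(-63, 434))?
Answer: -28367837/15036231 ≈ -1.8866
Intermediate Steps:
j(V) = V/241 (j(V) = V*(1/241) = V/241)
(235420 + j(-546))/(-285796 + w(-63, 434)) = (235420 + (1/241)*(-546))/(-285796 + 434*(434 - 63)) = (235420 - 546/241)/(-285796 + 434*371) = 56735674/(241*(-285796 + 161014)) = (56735674/241)/(-124782) = (56735674/241)*(-1/124782) = -28367837/15036231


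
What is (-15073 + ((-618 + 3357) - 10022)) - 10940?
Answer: -33296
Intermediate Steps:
(-15073 + ((-618 + 3357) - 10022)) - 10940 = (-15073 + (2739 - 10022)) - 10940 = (-15073 - 7283) - 10940 = -22356 - 10940 = -33296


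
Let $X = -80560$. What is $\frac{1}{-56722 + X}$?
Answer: $- \frac{1}{137282} \approx -7.2843 \cdot 10^{-6}$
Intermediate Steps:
$\frac{1}{-56722 + X} = \frac{1}{-56722 - 80560} = \frac{1}{-137282} = - \frac{1}{137282}$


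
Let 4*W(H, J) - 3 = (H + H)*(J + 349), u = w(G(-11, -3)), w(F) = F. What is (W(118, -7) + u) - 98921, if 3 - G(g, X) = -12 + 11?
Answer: -314953/4 ≈ -78738.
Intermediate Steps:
G(g, X) = 4 (G(g, X) = 3 - (-12 + 11) = 3 - 1*(-1) = 3 + 1 = 4)
u = 4
W(H, J) = ¾ + H*(349 + J)/2 (W(H, J) = ¾ + ((H + H)*(J + 349))/4 = ¾ + ((2*H)*(349 + J))/4 = ¾ + (2*H*(349 + J))/4 = ¾ + H*(349 + J)/2)
(W(118, -7) + u) - 98921 = ((¾ + (349/2)*118 + (½)*118*(-7)) + 4) - 98921 = ((¾ + 20591 - 413) + 4) - 98921 = (80715/4 + 4) - 98921 = 80731/4 - 98921 = -314953/4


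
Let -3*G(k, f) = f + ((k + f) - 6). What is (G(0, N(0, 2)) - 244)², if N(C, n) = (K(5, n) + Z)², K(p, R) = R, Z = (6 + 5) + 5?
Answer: 209764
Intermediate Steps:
Z = 16 (Z = 11 + 5 = 16)
N(C, n) = (16 + n)² (N(C, n) = (n + 16)² = (16 + n)²)
G(k, f) = 2 - 2*f/3 - k/3 (G(k, f) = -(f + ((k + f) - 6))/3 = -(f + ((f + k) - 6))/3 = -(f + (-6 + f + k))/3 = -(-6 + k + 2*f)/3 = 2 - 2*f/3 - k/3)
(G(0, N(0, 2)) - 244)² = ((2 - 2*(16 + 2)²/3 - ⅓*0) - 244)² = ((2 - ⅔*18² + 0) - 244)² = ((2 - ⅔*324 + 0) - 244)² = ((2 - 216 + 0) - 244)² = (-214 - 244)² = (-458)² = 209764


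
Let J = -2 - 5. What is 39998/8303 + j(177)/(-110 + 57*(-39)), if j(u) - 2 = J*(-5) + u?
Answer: 91538492/19370899 ≈ 4.7256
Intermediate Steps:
J = -7
j(u) = 37 + u (j(u) = 2 + (-7*(-5) + u) = 2 + (35 + u) = 37 + u)
39998/8303 + j(177)/(-110 + 57*(-39)) = 39998/8303 + (37 + 177)/(-110 + 57*(-39)) = 39998*(1/8303) + 214/(-110 - 2223) = 39998/8303 + 214/(-2333) = 39998/8303 + 214*(-1/2333) = 39998/8303 - 214/2333 = 91538492/19370899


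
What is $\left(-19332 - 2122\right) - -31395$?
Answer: $9941$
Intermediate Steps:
$\left(-19332 - 2122\right) - -31395 = -21454 + 31395 = 9941$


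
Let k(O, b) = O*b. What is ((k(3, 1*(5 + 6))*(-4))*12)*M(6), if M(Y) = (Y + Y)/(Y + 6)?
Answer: -1584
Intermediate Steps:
M(Y) = 2*Y/(6 + Y) (M(Y) = (2*Y)/(6 + Y) = 2*Y/(6 + Y))
((k(3, 1*(5 + 6))*(-4))*12)*M(6) = (((3*(1*(5 + 6)))*(-4))*12)*(2*6/(6 + 6)) = (((3*(1*11))*(-4))*12)*(2*6/12) = (((3*11)*(-4))*12)*(2*6*(1/12)) = ((33*(-4))*12)*1 = -132*12*1 = -1584*1 = -1584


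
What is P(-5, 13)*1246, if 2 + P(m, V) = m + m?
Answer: -14952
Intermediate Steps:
P(m, V) = -2 + 2*m (P(m, V) = -2 + (m + m) = -2 + 2*m)
P(-5, 13)*1246 = (-2 + 2*(-5))*1246 = (-2 - 10)*1246 = -12*1246 = -14952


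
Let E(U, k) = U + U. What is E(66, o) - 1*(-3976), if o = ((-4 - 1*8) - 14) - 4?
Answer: 4108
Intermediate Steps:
o = -30 (o = ((-4 - 8) - 14) - 4 = (-12 - 14) - 4 = -26 - 4 = -30)
E(U, k) = 2*U
E(66, o) - 1*(-3976) = 2*66 - 1*(-3976) = 132 + 3976 = 4108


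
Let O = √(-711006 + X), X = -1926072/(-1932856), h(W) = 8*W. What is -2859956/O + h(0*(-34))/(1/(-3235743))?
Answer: 2859956*I*√41504165155833981/171783785883 ≈ 3391.7*I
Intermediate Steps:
X = 240759/241607 (X = -1926072*(-1/1932856) = 240759/241607 ≈ 0.99649)
O = I*√41504165155833981/241607 (O = √(-711006 + 240759/241607) = √(-171783785883/241607) = I*√41504165155833981/241607 ≈ 843.21*I)
-2859956/O + h(0*(-34))/(1/(-3235743)) = -2859956*(-I*√41504165155833981/171783785883) + (8*(0*(-34)))/(1/(-3235743)) = -(-2859956)*I*√41504165155833981/171783785883 + (8*0)/(-1/3235743) = 2859956*I*√41504165155833981/171783785883 + 0*(-3235743) = 2859956*I*√41504165155833981/171783785883 + 0 = 2859956*I*√41504165155833981/171783785883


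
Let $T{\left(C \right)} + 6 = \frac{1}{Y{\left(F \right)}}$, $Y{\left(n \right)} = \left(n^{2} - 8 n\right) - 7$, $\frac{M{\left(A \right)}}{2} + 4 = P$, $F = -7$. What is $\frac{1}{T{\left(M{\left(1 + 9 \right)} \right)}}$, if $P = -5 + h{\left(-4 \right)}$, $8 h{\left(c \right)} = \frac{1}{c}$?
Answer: $- \frac{98}{587} \approx -0.16695$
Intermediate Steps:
$h{\left(c \right)} = \frac{1}{8 c}$
$P = - \frac{161}{32}$ ($P = -5 + \frac{1}{8 \left(-4\right)} = -5 + \frac{1}{8} \left(- \frac{1}{4}\right) = -5 - \frac{1}{32} = - \frac{161}{32} \approx -5.0313$)
$M{\left(A \right)} = - \frac{289}{16}$ ($M{\left(A \right)} = -8 + 2 \left(- \frac{161}{32}\right) = -8 - \frac{161}{16} = - \frac{289}{16}$)
$Y{\left(n \right)} = -7 + n^{2} - 8 n$
$T{\left(C \right)} = - \frac{587}{98}$ ($T{\left(C \right)} = -6 + \frac{1}{-7 + \left(-7\right)^{2} - -56} = -6 + \frac{1}{-7 + 49 + 56} = -6 + \frac{1}{98} = - \frac{587}{98}$)
$\frac{1}{T{\left(M{\left(1 + 9 \right)} \right)}} = \frac{1}{- \frac{587}{98}} = - \frac{98}{587}$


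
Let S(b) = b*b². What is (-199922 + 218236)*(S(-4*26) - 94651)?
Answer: -22334197710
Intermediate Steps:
S(b) = b³
(-199922 + 218236)*(S(-4*26) - 94651) = (-199922 + 218236)*((-4*26)³ - 94651) = 18314*((-104)³ - 94651) = 18314*(-1124864 - 94651) = 18314*(-1219515) = -22334197710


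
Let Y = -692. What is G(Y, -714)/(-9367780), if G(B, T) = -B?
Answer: -173/2341945 ≈ -7.3870e-5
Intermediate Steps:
G(Y, -714)/(-9367780) = -1*(-692)/(-9367780) = 692*(-1/9367780) = -173/2341945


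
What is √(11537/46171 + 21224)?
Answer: √45245033253811/46171 ≈ 145.69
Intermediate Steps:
√(11537/46171 + 21224) = √(979944841/46171) = √45245033253811/46171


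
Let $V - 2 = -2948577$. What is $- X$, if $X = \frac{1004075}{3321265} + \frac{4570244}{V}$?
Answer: $\frac{349097171301}{279799969925} \approx 1.2477$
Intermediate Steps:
$V = -2948575$ ($V = 2 - 2948577 = -2948575$)
$X = - \frac{349097171301}{279799969925}$ ($X = \frac{1004075}{3321265} + \frac{4570244}{-2948575} = 1004075 \cdot \frac{1}{3321265} + 4570244 \left(- \frac{1}{2948575}\right) = \frac{200815}{664253} - \frac{652892}{421225} = - \frac{349097171301}{279799969925} \approx -1.2477$)
$- X = \left(-1\right) \left(- \frac{349097171301}{279799969925}\right) = \frac{349097171301}{279799969925}$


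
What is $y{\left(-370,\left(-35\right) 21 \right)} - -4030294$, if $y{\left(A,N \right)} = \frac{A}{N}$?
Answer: $\frac{592453292}{147} \approx 4.0303 \cdot 10^{6}$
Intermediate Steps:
$y{\left(-370,\left(-35\right) 21 \right)} - -4030294 = - \frac{370}{\left(-35\right) 21} - -4030294 = - \frac{370}{-735} + 4030294 = \left(-370\right) \left(- \frac{1}{735}\right) + 4030294 = \frac{74}{147} + 4030294 = \frac{592453292}{147}$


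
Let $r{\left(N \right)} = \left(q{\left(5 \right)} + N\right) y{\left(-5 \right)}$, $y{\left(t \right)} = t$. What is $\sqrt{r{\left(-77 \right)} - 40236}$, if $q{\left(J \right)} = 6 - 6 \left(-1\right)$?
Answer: $i \sqrt{39911} \approx 199.78 i$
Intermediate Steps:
$q{\left(J \right)} = 12$ ($q{\left(J \right)} = 6 - -6 = 6 + 6 = 12$)
$r{\left(N \right)} = -60 - 5 N$ ($r{\left(N \right)} = \left(12 + N\right) \left(-5\right) = -60 - 5 N$)
$\sqrt{r{\left(-77 \right)} - 40236} = \sqrt{\left(-60 - -385\right) - 40236} = \sqrt{\left(-60 + 385\right) - 40236} = \sqrt{325 - 40236} = \sqrt{-39911} = i \sqrt{39911}$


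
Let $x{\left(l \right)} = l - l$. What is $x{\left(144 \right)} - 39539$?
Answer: $-39539$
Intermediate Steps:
$x{\left(l \right)} = 0$
$x{\left(144 \right)} - 39539 = 0 - 39539 = -39539$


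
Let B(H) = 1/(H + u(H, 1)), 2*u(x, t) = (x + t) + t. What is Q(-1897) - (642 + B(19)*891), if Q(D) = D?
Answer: -151583/59 ≈ -2569.2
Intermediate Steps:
u(x, t) = t + x/2 (u(x, t) = ((x + t) + t)/2 = ((t + x) + t)/2 = (x + 2*t)/2 = t + x/2)
B(H) = 1/(1 + 3*H/2) (B(H) = 1/(H + (1 + H/2)) = 1/(1 + 3*H/2))
Q(-1897) - (642 + B(19)*891) = -1897 - (642 + (2/(2 + 3*19))*891) = -1897 - (642 + (2/(2 + 57))*891) = -1897 - (642 + (2/59)*891) = -1897 - (642 + 1782/59) = -1897 - 1*39660/59 = -1897 - 39660/59 = -151583/59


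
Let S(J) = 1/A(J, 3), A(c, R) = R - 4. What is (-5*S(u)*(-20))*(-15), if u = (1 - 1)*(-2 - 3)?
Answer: 1500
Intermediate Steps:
A(c, R) = -4 + R
u = 0 (u = 0*(-5) = 0)
S(J) = -1 (S(J) = 1/(-4 + 3) = 1/(-1) = -1)
(-5*S(u)*(-20))*(-15) = (-5*(-1)*(-20))*(-15) = (5*(-20))*(-15) = -100*(-15) = 1500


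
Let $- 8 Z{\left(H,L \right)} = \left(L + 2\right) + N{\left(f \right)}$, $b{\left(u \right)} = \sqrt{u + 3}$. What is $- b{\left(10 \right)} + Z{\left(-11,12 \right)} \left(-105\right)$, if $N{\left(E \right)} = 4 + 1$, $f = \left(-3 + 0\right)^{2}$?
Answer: $\frac{1995}{8} - \sqrt{13} \approx 245.77$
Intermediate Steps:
$f = 9$ ($f = \left(-3\right)^{2} = 9$)
$b{\left(u \right)} = \sqrt{3 + u}$
$N{\left(E \right)} = 5$
$Z{\left(H,L \right)} = - \frac{7}{8} - \frac{L}{8}$ ($Z{\left(H,L \right)} = - \frac{\left(L + 2\right) + 5}{8} = - \frac{\left(2 + L\right) + 5}{8} = - \frac{7 + L}{8} = - \frac{7}{8} - \frac{L}{8}$)
$- b{\left(10 \right)} + Z{\left(-11,12 \right)} \left(-105\right) = - \sqrt{3 + 10} + \left(- \frac{7}{8} - \frac{3}{2}\right) \left(-105\right) = - \sqrt{13} + \left(- \frac{7}{8} - \frac{3}{2}\right) \left(-105\right) = - \sqrt{13} - - \frac{1995}{8} = - \sqrt{13} + \frac{1995}{8} = \frac{1995}{8} - \sqrt{13}$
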